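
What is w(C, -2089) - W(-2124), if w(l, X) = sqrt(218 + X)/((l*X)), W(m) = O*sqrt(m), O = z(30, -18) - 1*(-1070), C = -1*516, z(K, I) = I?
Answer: I*(sqrt(1871) - 6803856288*sqrt(59))/1077924 ≈ -48483.0*I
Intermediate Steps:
C = -516
O = 1052 (O = -18 - 1*(-1070) = -18 + 1070 = 1052)
W(m) = 1052*sqrt(m)
w(l, X) = sqrt(218 + X)/(X*l) (w(l, X) = sqrt(218 + X)/((X*l)) = sqrt(218 + X)*(1/(X*l)) = sqrt(218 + X)/(X*l))
w(C, -2089) - W(-2124) = sqrt(218 - 2089)/(-2089*(-516)) - 1052*sqrt(-2124) = -1/2089*(-1/516)*sqrt(-1871) - 1052*6*I*sqrt(59) = -1/2089*(-1/516)*I*sqrt(1871) - 6312*I*sqrt(59) = I*sqrt(1871)/1077924 - 6312*I*sqrt(59) = -6312*I*sqrt(59) + I*sqrt(1871)/1077924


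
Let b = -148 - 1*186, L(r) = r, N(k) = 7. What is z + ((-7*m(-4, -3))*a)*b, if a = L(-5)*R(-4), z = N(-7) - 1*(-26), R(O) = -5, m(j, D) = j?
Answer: -233767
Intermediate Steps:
b = -334 (b = -148 - 186 = -334)
z = 33 (z = 7 - 1*(-26) = 7 + 26 = 33)
a = 25 (a = -5*(-5) = 25)
z + ((-7*m(-4, -3))*a)*b = 33 + (-7*(-4)*25)*(-334) = 33 + (28*25)*(-334) = 33 + 700*(-334) = 33 - 233800 = -233767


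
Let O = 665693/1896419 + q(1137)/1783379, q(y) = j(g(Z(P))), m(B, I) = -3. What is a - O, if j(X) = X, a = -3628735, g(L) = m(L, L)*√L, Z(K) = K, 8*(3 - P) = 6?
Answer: -3506430194362846999/966295377086 ≈ -3.6287e+6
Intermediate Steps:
P = 9/4 (P = 3 - ⅛*6 = 3 - ¾ = 9/4 ≈ 2.2500)
g(L) = -3*√L
q(y) = -9/2 (q(y) = -3*√(9/4) = -3*3/2 = -9/2)
O = 339192680789/966295377086 (O = 665693/1896419 - 9/2/1783379 = 665693*(1/1896419) - 9/2*1/1783379 = 95099/270917 - 9/3566758 = 339192680789/966295377086 ≈ 0.35102)
a - O = -3628735 - 1*339192680789/966295377086 = -3628735 - 339192680789/966295377086 = -3506430194362846999/966295377086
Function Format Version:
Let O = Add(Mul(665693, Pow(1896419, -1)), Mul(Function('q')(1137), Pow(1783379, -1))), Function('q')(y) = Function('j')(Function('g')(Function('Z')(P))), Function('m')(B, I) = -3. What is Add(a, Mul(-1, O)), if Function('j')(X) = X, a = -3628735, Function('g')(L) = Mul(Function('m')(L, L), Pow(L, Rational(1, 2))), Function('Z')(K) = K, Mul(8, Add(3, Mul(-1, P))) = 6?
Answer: Rational(-3506430194362846999, 966295377086) ≈ -3.6287e+6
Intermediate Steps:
P = Rational(9, 4) (P = Add(3, Mul(Rational(-1, 8), 6)) = Add(3, Rational(-3, 4)) = Rational(9, 4) ≈ 2.2500)
Function('g')(L) = Mul(-3, Pow(L, Rational(1, 2)))
Function('q')(y) = Rational(-9, 2) (Function('q')(y) = Mul(-3, Pow(Rational(9, 4), Rational(1, 2))) = Mul(-3, Rational(3, 2)) = Rational(-9, 2))
O = Rational(339192680789, 966295377086) (O = Add(Mul(665693, Pow(1896419, -1)), Mul(Rational(-9, 2), Pow(1783379, -1))) = Add(Mul(665693, Rational(1, 1896419)), Mul(Rational(-9, 2), Rational(1, 1783379))) = Add(Rational(95099, 270917), Rational(-9, 3566758)) = Rational(339192680789, 966295377086) ≈ 0.35102)
Add(a, Mul(-1, O)) = Add(-3628735, Mul(-1, Rational(339192680789, 966295377086))) = Add(-3628735, Rational(-339192680789, 966295377086)) = Rational(-3506430194362846999, 966295377086)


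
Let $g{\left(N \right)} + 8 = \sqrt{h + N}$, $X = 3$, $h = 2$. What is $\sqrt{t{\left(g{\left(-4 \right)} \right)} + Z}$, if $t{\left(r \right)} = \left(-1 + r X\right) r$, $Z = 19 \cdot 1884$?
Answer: $\sqrt{35990 - 49 i \sqrt{2}} \approx 189.71 - 0.183 i$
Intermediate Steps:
$Z = 35796$
$g{\left(N \right)} = -8 + \sqrt{2 + N}$
$t{\left(r \right)} = r \left(-1 + 3 r\right)$ ($t{\left(r \right)} = \left(-1 + r 3\right) r = \left(-1 + 3 r\right) r = r \left(-1 + 3 r\right)$)
$\sqrt{t{\left(g{\left(-4 \right)} \right)} + Z} = \sqrt{\left(-8 + \sqrt{2 - 4}\right) \left(-1 + 3 \left(-8 + \sqrt{2 - 4}\right)\right) + 35796} = \sqrt{\left(-8 + \sqrt{-2}\right) \left(-1 + 3 \left(-8 + \sqrt{-2}\right)\right) + 35796} = \sqrt{\left(-8 + i \sqrt{2}\right) \left(-1 + 3 \left(-8 + i \sqrt{2}\right)\right) + 35796} = \sqrt{\left(-8 + i \sqrt{2}\right) \left(-1 - \left(24 - 3 i \sqrt{2}\right)\right) + 35796} = \sqrt{\left(-8 + i \sqrt{2}\right) \left(-25 + 3 i \sqrt{2}\right) + 35796} = \sqrt{\left(-25 + 3 i \sqrt{2}\right) \left(-8 + i \sqrt{2}\right) + 35796} = \sqrt{35796 + \left(-25 + 3 i \sqrt{2}\right) \left(-8 + i \sqrt{2}\right)}$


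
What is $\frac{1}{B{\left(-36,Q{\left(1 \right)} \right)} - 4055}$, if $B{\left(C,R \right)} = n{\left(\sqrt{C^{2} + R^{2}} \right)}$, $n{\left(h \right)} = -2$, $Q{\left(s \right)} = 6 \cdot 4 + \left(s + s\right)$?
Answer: $- \frac{1}{4057} \approx -0.00024649$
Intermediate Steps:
$Q{\left(s \right)} = 24 + 2 s$
$B{\left(C,R \right)} = -2$
$\frac{1}{B{\left(-36,Q{\left(1 \right)} \right)} - 4055} = \frac{1}{-2 - 4055} = \frac{1}{-4057} = - \frac{1}{4057}$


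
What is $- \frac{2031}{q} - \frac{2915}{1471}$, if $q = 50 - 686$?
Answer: $\frac{377887}{311852} \approx 1.2118$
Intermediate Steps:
$q = -636$
$- \frac{2031}{q} - \frac{2915}{1471} = - \frac{2031}{-636} - \frac{2915}{1471} = \left(-2031\right) \left(- \frac{1}{636}\right) - \frac{2915}{1471} = \frac{677}{212} - \frac{2915}{1471} = \frac{377887}{311852}$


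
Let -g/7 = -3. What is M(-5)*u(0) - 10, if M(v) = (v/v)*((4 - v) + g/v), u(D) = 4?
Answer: 46/5 ≈ 9.2000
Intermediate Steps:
g = 21 (g = -7*(-3) = 21)
M(v) = 4 - v + 21/v (M(v) = (v/v)*((4 - v) + 21/v) = 1*(4 - v + 21/v) = 4 - v + 21/v)
M(-5)*u(0) - 10 = (4 - 1*(-5) + 21/(-5))*4 - 10 = (4 + 5 + 21*(-⅕))*4 - 10 = (4 + 5 - 21/5)*4 - 10 = (24/5)*4 - 10 = 96/5 - 10 = 46/5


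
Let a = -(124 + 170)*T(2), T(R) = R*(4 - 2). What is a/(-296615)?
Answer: 1176/296615 ≈ 0.0039647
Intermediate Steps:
T(R) = 2*R (T(R) = R*2 = 2*R)
a = -1176 (a = -(124 + 170)*2*2 = -294*4 = -1*1176 = -1176)
a/(-296615) = -1176/(-296615) = -1176*(-1/296615) = 1176/296615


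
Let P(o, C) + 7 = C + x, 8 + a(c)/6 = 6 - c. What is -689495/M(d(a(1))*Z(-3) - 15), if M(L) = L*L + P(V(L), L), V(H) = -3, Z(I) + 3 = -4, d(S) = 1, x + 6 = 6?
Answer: -137899/91 ≈ -1515.4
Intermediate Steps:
a(c) = -12 - 6*c (a(c) = -48 + 6*(6 - c) = -48 + (36 - 6*c) = -12 - 6*c)
x = 0 (x = -6 + 6 = 0)
Z(I) = -7 (Z(I) = -3 - 4 = -7)
P(o, C) = -7 + C (P(o, C) = -7 + (C + 0) = -7 + C)
M(L) = -7 + L + L² (M(L) = L*L + (-7 + L) = L² + (-7 + L) = -7 + L + L²)
-689495/M(d(a(1))*Z(-3) - 15) = -689495/(-7 + (1*(-7) - 15) + (1*(-7) - 15)²) = -689495/(-7 + (-7 - 15) + (-7 - 15)²) = -689495/(-7 - 22 + (-22)²) = -689495/(-7 - 22 + 484) = -689495/455 = -689495*1/455 = -137899/91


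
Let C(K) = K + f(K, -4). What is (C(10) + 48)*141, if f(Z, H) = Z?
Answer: 9588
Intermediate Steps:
C(K) = 2*K (C(K) = K + K = 2*K)
(C(10) + 48)*141 = (2*10 + 48)*141 = (20 + 48)*141 = 68*141 = 9588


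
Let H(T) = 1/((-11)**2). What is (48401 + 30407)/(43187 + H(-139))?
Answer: 2383942/1306407 ≈ 1.8248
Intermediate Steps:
H(T) = 1/121
(48401 + 30407)/(43187 + H(-139)) = (48401 + 30407)/(43187 + 1/121) = 78808/(5225628/121) = 78808*(121/5225628) = 2383942/1306407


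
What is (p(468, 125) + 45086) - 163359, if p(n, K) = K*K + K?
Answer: -102523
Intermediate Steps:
p(n, K) = K + K² (p(n, K) = K² + K = K + K²)
(p(468, 125) + 45086) - 163359 = (125*(1 + 125) + 45086) - 163359 = (125*126 + 45086) - 163359 = (15750 + 45086) - 163359 = 60836 - 163359 = -102523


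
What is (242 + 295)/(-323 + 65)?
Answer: -179/86 ≈ -2.0814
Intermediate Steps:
(242 + 295)/(-323 + 65) = 537/(-258) = 537*(-1/258) = -179/86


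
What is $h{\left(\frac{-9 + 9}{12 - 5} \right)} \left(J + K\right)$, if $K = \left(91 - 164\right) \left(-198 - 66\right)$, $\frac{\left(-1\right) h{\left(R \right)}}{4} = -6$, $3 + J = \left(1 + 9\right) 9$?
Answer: $464616$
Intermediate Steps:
$J = 87$ ($J = -3 + \left(1 + 9\right) 9 = -3 + 10 \cdot 9 = -3 + 90 = 87$)
$h{\left(R \right)} = 24$ ($h{\left(R \right)} = \left(-4\right) \left(-6\right) = 24$)
$K = 19272$ ($K = \left(-73\right) \left(-264\right) = 19272$)
$h{\left(\frac{-9 + 9}{12 - 5} \right)} \left(J + K\right) = 24 \left(87 + 19272\right) = 24 \cdot 19359 = 464616$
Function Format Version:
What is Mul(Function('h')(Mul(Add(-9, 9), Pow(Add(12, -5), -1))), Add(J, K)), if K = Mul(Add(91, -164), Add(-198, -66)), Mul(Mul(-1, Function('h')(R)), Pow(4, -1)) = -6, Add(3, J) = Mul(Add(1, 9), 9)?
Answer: 464616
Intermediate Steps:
J = 87 (J = Add(-3, Mul(Add(1, 9), 9)) = Add(-3, Mul(10, 9)) = Add(-3, 90) = 87)
Function('h')(R) = 24 (Function('h')(R) = Mul(-4, -6) = 24)
K = 19272 (K = Mul(-73, -264) = 19272)
Mul(Function('h')(Mul(Add(-9, 9), Pow(Add(12, -5), -1))), Add(J, K)) = Mul(24, Add(87, 19272)) = Mul(24, 19359) = 464616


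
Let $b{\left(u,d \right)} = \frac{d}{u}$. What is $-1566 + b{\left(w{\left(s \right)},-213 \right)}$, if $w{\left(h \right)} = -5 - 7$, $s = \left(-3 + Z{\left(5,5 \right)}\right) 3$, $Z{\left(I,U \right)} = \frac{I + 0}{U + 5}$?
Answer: $- \frac{6193}{4} \approx -1548.3$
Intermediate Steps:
$Z{\left(I,U \right)} = \frac{I}{5 + U}$
$s = - \frac{15}{2}$ ($s = \left(-3 + \frac{5}{5 + 5}\right) 3 = \left(-3 + \frac{5}{10}\right) 3 = \left(-3 + 5 \cdot \frac{1}{10}\right) 3 = \left(-3 + \frac{1}{2}\right) 3 = \left(- \frac{5}{2}\right) 3 = - \frac{15}{2} \approx -7.5$)
$w{\left(h \right)} = -12$ ($w{\left(h \right)} = -5 - 7 = -12$)
$-1566 + b{\left(w{\left(s \right)},-213 \right)} = -1566 - \frac{213}{-12} = -1566 - - \frac{71}{4} = -1566 + \frac{71}{4} = - \frac{6193}{4}$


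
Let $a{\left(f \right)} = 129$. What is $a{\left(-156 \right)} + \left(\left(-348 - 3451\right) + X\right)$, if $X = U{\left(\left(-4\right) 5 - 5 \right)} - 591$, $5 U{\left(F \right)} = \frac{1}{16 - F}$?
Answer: $- \frac{873504}{205} \approx -4261.0$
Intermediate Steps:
$U{\left(F \right)} = \frac{1}{5 \left(16 - F\right)}$
$X = - \frac{121154}{205}$ ($X = - \frac{1}{-80 + 5 \left(\left(-4\right) 5 - 5\right)} - 591 = - \frac{1}{-80 + 5 \left(-20 - 5\right)} - 591 = - \frac{1}{-80 + 5 \left(-25\right)} - 591 = - \frac{1}{-80 - 125} - 591 = - \frac{1}{-205} - 591 = \left(-1\right) \left(- \frac{1}{205}\right) - 591 = \frac{1}{205} - 591 = - \frac{121154}{205} \approx -591.0$)
$a{\left(-156 \right)} + \left(\left(-348 - 3451\right) + X\right) = 129 - \frac{899949}{205} = - \frac{873504}{205}$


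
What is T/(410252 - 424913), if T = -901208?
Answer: 901208/14661 ≈ 61.470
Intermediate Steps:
T/(410252 - 424913) = -901208/(410252 - 424913) = -901208/(-14661) = -901208*(-1/14661) = 901208/14661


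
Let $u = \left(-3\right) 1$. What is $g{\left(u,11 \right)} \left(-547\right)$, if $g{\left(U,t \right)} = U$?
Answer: $1641$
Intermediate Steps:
$u = -3$
$g{\left(u,11 \right)} \left(-547\right) = \left(-3\right) \left(-547\right) = 1641$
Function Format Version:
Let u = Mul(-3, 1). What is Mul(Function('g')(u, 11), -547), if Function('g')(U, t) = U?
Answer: 1641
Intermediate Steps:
u = -3
Mul(Function('g')(u, 11), -547) = Mul(-3, -547) = 1641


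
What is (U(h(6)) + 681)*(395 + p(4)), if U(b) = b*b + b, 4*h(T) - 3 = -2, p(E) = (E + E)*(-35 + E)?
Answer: 1602447/16 ≈ 1.0015e+5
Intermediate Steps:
p(E) = 2*E*(-35 + E) (p(E) = (2*E)*(-35 + E) = 2*E*(-35 + E))
h(T) = ¼ (h(T) = ¾ + (¼)*(-2) = ¾ - ½ = ¼)
U(b) = b + b² (U(b) = b² + b = b + b²)
(U(h(6)) + 681)*(395 + p(4)) = ((1 + ¼)/4 + 681)*(395 + 2*4*(-35 + 4)) = ((¼)*(5/4) + 681)*(395 + 2*4*(-31)) = (5/16 + 681)*(395 - 248) = (10901/16)*147 = 1602447/16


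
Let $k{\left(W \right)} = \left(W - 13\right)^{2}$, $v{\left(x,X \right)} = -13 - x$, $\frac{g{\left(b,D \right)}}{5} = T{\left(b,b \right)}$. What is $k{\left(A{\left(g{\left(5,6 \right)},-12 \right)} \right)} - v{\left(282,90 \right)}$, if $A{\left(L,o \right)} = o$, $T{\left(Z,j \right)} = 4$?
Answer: $920$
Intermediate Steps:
$g{\left(b,D \right)} = 20$ ($g{\left(b,D \right)} = 5 \cdot 4 = 20$)
$k{\left(W \right)} = \left(-13 + W\right)^{2}$
$k{\left(A{\left(g{\left(5,6 \right)},-12 \right)} \right)} - v{\left(282,90 \right)} = \left(-13 - 12\right)^{2} - \left(-13 - 282\right) = \left(-25\right)^{2} - \left(-13 - 282\right) = 625 - -295 = 625 + 295 = 920$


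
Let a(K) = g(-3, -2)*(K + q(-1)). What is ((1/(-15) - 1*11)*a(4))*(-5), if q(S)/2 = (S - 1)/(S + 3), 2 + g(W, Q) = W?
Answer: -1660/3 ≈ -553.33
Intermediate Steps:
g(W, Q) = -2 + W
q(S) = 2*(-1 + S)/(3 + S) (q(S) = 2*((S - 1)/(S + 3)) = 2*((-1 + S)/(3 + S)) = 2*(-1 + S)/(3 + S))
a(K) = 10 - 5*K (a(K) = (-2 - 3)*(K + 2*(-1 - 1)/(3 - 1)) = -5*(K + 2*(-2)/2) = -5*(K + 2*(½)*(-2)) = -5*(K - 2) = -5*(-2 + K) = 10 - 5*K)
((1/(-15) - 1*11)*a(4))*(-5) = ((1/(-15) - 1*11)*(10 - 5*4))*(-5) = ((-1/15 - 11)*(10 - 20))*(-5) = -166/15*(-10)*(-5) = (332/3)*(-5) = -1660/3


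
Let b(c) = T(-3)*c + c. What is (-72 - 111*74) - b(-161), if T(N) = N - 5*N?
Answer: -6193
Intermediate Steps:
T(N) = -4*N
b(c) = 13*c (b(c) = (-4*(-3))*c + c = 12*c + c = 13*c)
(-72 - 111*74) - b(-161) = (-72 - 111*74) - 13*(-161) = (-72 - 8214) - 1*(-2093) = -8286 + 2093 = -6193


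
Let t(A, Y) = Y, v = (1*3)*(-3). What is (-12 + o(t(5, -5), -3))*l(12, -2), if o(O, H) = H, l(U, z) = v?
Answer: 135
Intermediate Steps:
v = -9 (v = 3*(-3) = -9)
l(U, z) = -9
(-12 + o(t(5, -5), -3))*l(12, -2) = (-12 - 3)*(-9) = -15*(-9) = 135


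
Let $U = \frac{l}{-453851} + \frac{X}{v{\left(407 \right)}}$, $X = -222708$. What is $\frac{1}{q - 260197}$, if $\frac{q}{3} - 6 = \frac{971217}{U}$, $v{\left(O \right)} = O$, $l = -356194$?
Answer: $- \frac{100931277550}{26798400773621857} \approx -3.7663 \cdot 10^{-6}$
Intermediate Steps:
$U = - \frac{100931277550}{184717357}$ ($U = - \frac{356194}{-453851} - \frac{222708}{407} = \left(-356194\right) \left(- \frac{1}{453851}\right) - \frac{222708}{407} = \frac{356194}{453851} - \frac{222708}{407} = - \frac{100931277550}{184717357} \approx -546.41$)
$q = - \frac{536385148944507}{100931277550}$ ($q = 18 + 3 \frac{971217}{- \frac{100931277550}{184717357}} = 18 + 3 \cdot 971217 \left(- \frac{184717357}{100931277550}\right) = 18 + 3 \left(- \frac{179400637313469}{100931277550}\right) = 18 - \frac{538201911940407}{100931277550} = - \frac{536385148944507}{100931277550} \approx -5314.4$)
$\frac{1}{q - 260197} = \frac{1}{- \frac{536385148944507}{100931277550} - 260197} = \frac{1}{- \frac{26798400773621857}{100931277550}} = - \frac{100931277550}{26798400773621857}$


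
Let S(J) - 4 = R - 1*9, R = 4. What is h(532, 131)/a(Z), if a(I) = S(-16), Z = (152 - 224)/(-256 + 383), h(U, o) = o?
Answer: -131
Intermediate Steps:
Z = -72/127 ≈ -0.56693
S(J) = -1 (S(J) = 4 + (4 - 1*9) = 4 + (4 - 9) = 4 - 5 = -1)
a(I) = -1
h(532, 131)/a(Z) = 131/(-1) = 131*(-1) = -131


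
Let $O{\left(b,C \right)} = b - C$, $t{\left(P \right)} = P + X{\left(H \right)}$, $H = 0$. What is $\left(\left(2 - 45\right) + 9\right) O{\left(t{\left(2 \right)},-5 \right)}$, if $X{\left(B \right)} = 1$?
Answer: $-272$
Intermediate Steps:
$t{\left(P \right)} = 1 + P$ ($t{\left(P \right)} = P + 1 = 1 + P$)
$\left(\left(2 - 45\right) + 9\right) O{\left(t{\left(2 \right)},-5 \right)} = \left(\left(2 - 45\right) + 9\right) \left(\left(1 + 2\right) - -5\right) = \left(-43 + 9\right) \left(3 + 5\right) = \left(-34\right) 8 = -272$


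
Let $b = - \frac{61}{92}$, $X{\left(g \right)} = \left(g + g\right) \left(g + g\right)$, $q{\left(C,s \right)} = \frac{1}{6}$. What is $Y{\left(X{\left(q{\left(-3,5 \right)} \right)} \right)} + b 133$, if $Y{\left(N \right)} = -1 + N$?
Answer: $- \frac{73753}{828} \approx -89.074$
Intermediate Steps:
$q{\left(C,s \right)} = \frac{1}{6}$
$X{\left(g \right)} = 4 g^{2}$ ($X{\left(g \right)} = 2 g 2 g = 4 g^{2}$)
$b = - \frac{61}{92}$ ($b = \left(-61\right) \frac{1}{92} = - \frac{61}{92} \approx -0.66304$)
$Y{\left(X{\left(q{\left(-3,5 \right)} \right)} \right)} + b 133 = \left(-1 + \frac{4}{36}\right) - \frac{8113}{92} = \left(-1 + 4 \cdot \frac{1}{36}\right) - \frac{8113}{92} = \left(-1 + \frac{1}{9}\right) - \frac{8113}{92} = - \frac{8}{9} - \frac{8113}{92} = - \frac{73753}{828}$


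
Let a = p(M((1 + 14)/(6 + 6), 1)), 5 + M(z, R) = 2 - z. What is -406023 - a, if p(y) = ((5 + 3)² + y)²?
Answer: -6553489/16 ≈ -4.0959e+5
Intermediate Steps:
M(z, R) = -3 - z (M(z, R) = -5 + (2 - z) = -3 - z)
p(y) = (64 + y)² (p(y) = (8² + y)² = (64 + y)²)
a = 57121/16 (a = (64 + (-3 - (1 + 14)/(6 + 6)))² = (64 + (-3 - 15/12))² = (64 + (-3 - 1*5/4))² = (64 + (-3 - 5/4))² = (64 - 17/4)² = (239/4)² = 57121/16 ≈ 3570.1)
-406023 - a = -406023 - 1*57121/16 = -406023 - 57121/16 = -6553489/16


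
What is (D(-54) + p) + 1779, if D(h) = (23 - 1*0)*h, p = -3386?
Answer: -2849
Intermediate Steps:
D(h) = 23*h (D(h) = (23 + 0)*h = 23*h)
(D(-54) + p) + 1779 = (23*(-54) - 3386) + 1779 = (-1242 - 3386) + 1779 = -4628 + 1779 = -2849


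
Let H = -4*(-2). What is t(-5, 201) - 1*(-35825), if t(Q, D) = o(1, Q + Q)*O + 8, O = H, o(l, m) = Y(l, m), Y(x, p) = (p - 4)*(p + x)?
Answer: 36841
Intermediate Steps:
Y(x, p) = (-4 + p)*(p + x)
o(l, m) = m² - 4*l - 4*m + l*m (o(l, m) = m² - 4*m - 4*l + m*l = m² - 4*m - 4*l + l*m = m² - 4*l - 4*m + l*m)
H = 8
O = 8
t(Q, D) = -24 - 48*Q + 32*Q² (t(Q, D) = ((Q + Q)² - 4*1 - 4*(Q + Q) + 1*(Q + Q))*8 + 8 = ((2*Q)² - 4 - 8*Q + 1*(2*Q))*8 + 8 = (4*Q² - 4 - 8*Q + 2*Q)*8 + 8 = (-4 - 6*Q + 4*Q²)*8 + 8 = (-32 - 48*Q + 32*Q²) + 8 = -24 - 48*Q + 32*Q²)
t(-5, 201) - 1*(-35825) = (-24 - 48*(-5) + 32*(-5)²) - 1*(-35825) = (-24 + 240 + 32*25) + 35825 = (-24 + 240 + 800) + 35825 = 1016 + 35825 = 36841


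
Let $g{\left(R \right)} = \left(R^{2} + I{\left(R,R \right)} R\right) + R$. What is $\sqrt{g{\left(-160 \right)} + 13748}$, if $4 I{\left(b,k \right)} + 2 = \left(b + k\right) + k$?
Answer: $2 \sqrt{14617} \approx 241.8$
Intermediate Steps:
$I{\left(b,k \right)} = - \frac{1}{2} + \frac{k}{2} + \frac{b}{4}$ ($I{\left(b,k \right)} = - \frac{1}{2} + \frac{\left(b + k\right) + k}{4} = - \frac{1}{2} + \frac{b + 2 k}{4} = - \frac{1}{2} + \left(\frac{k}{2} + \frac{b}{4}\right) = - \frac{1}{2} + \frac{k}{2} + \frac{b}{4}$)
$g{\left(R \right)} = R + R^{2} + R \left(- \frac{1}{2} + \frac{3 R}{4}\right)$ ($g{\left(R \right)} = \left(R^{2} + \left(- \frac{1}{2} + \frac{R}{2} + \frac{R}{4}\right) R\right) + R = \left(R^{2} + \left(- \frac{1}{2} + \frac{3 R}{4}\right) R\right) + R = \left(R^{2} + R \left(- \frac{1}{2} + \frac{3 R}{4}\right)\right) + R = R + R^{2} + R \left(- \frac{1}{2} + \frac{3 R}{4}\right)$)
$\sqrt{g{\left(-160 \right)} + 13748} = \sqrt{\frac{1}{4} \left(-160\right) \left(2 + 7 \left(-160\right)\right) + 13748} = \sqrt{\frac{1}{4} \left(-160\right) \left(2 - 1120\right) + 13748} = \sqrt{\frac{1}{4} \left(-160\right) \left(-1118\right) + 13748} = \sqrt{44720 + 13748} = \sqrt{58468} = 2 \sqrt{14617}$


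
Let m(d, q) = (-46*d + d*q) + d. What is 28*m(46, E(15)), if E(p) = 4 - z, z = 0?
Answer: -52808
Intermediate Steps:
E(p) = 4 (E(p) = 4 - 1*0 = 4 + 0 = 4)
m(d, q) = -45*d + d*q
28*m(46, E(15)) = 28*(46*(-45 + 4)) = 28*(46*(-41)) = 28*(-1886) = -52808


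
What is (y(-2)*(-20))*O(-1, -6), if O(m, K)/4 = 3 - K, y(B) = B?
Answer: 1440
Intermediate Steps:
O(m, K) = 12 - 4*K (O(m, K) = 4*(3 - K) = 12 - 4*K)
(y(-2)*(-20))*O(-1, -6) = (-2*(-20))*(12 - 4*(-6)) = 40*(12 + 24) = 40*36 = 1440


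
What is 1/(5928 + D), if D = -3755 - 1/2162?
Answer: 2162/4698025 ≈ 0.00046019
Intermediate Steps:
D = -8118311/2162 (D = -3755 - 1*1/2162 = -3755 - 1/2162 = -8118311/2162 ≈ -3755.0)
1/(5928 + D) = 1/(5928 - 8118311/2162) = 1/(4698025/2162) = 2162/4698025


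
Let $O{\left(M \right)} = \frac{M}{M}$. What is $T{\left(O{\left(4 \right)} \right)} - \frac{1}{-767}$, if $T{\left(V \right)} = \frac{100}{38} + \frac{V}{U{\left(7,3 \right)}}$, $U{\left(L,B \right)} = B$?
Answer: $\frac{129680}{43719} \approx 2.9662$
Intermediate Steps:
$O{\left(M \right)} = 1$
$T{\left(V \right)} = \frac{50}{19} + \frac{V}{3}$ ($T{\left(V \right)} = \frac{100}{38} + \frac{V}{3} = 100 \cdot \frac{1}{38} + V \frac{1}{3} = \frac{50}{19} + \frac{V}{3}$)
$T{\left(O{\left(4 \right)} \right)} - \frac{1}{-767} = \left(\frac{50}{19} + \frac{1}{3} \cdot 1\right) - \frac{1}{-767} = \left(\frac{50}{19} + \frac{1}{3}\right) - - \frac{1}{767} = \frac{169}{57} + \frac{1}{767} = \frac{129680}{43719}$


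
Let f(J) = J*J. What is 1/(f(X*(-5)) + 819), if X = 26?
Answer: 1/17719 ≈ 5.6437e-5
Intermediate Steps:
f(J) = J²
1/(f(X*(-5)) + 819) = 1/((26*(-5))² + 819) = 1/((-130)² + 819) = 1/(16900 + 819) = 1/17719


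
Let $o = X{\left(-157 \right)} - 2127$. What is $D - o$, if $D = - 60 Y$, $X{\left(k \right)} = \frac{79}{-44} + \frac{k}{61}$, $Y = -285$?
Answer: $\frac{51616995}{2684} \approx 19231.0$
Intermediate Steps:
$X{\left(k \right)} = - \frac{79}{44} + \frac{k}{61}$ ($X{\left(k \right)} = 79 \left(- \frac{1}{44}\right) + k \frac{1}{61} = - \frac{79}{44} + \frac{k}{61}$)
$o = - \frac{5720595}{2684}$ ($o = \left(- \frac{79}{44} + \frac{1}{61} \left(-157\right)\right) - 2127 = \left(- \frac{79}{44} - \frac{157}{61}\right) - 2127 = - \frac{11727}{2684} - 2127 = - \frac{5720595}{2684} \approx -2131.4$)
$D = 17100$ ($D = \left(-60\right) \left(-285\right) = 17100$)
$D - o = 17100 - - \frac{5720595}{2684} = 17100 + \frac{5720595}{2684} = \frac{51616995}{2684}$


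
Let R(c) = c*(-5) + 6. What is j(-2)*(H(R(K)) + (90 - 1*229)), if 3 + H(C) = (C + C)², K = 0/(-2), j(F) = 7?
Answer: 14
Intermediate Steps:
K = 0 (K = 0*(-½) = 0)
R(c) = 6 - 5*c (R(c) = -5*c + 6 = 6 - 5*c)
H(C) = -3 + 4*C² (H(C) = -3 + (C + C)² = -3 + (2*C)² = -3 + 4*C²)
j(-2)*(H(R(K)) + (90 - 1*229)) = 7*((-3 + 4*(6 - 5*0)²) + (90 - 1*229)) = 7*((-3 + 4*(6 + 0)²) + (90 - 229)) = 7*((-3 + 4*6²) - 139) = 7*((-3 + 4*36) - 139) = 7*((-3 + 144) - 139) = 7*(141 - 139) = 7*2 = 14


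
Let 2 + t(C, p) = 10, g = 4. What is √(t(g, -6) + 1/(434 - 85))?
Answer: 7*√19893/349 ≈ 2.8289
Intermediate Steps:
t(C, p) = 8 (t(C, p) = -2 + 10 = 8)
√(t(g, -6) + 1/(434 - 85)) = √(8 + 1/(434 - 85)) = √(8 + 1/349) = √(2793/349) = 7*√19893/349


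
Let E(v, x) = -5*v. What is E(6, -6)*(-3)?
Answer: 90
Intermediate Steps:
E(6, -6)*(-3) = -5*6*(-3) = -30*(-3) = 90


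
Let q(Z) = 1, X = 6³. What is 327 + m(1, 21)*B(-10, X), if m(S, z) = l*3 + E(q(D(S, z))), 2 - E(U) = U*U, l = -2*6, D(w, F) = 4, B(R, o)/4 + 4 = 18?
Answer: -1633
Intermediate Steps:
X = 216
B(R, o) = 56 (B(R, o) = -16 + 4*18 = -16 + 72 = 56)
l = -12
E(U) = 2 - U² (E(U) = 2 - U*U = 2 - U²)
m(S, z) = -35 (m(S, z) = -12*3 + (2 - 1*1²) = -36 + (2 - 1*1) = -36 + (2 - 1) = -36 + 1 = -35)
327 + m(1, 21)*B(-10, X) = 327 - 35*56 = 327 - 1960 = -1633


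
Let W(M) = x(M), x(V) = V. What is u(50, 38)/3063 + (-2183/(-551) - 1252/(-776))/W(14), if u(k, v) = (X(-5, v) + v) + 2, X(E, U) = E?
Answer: 1877818855/4583828508 ≈ 0.40966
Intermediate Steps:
W(M) = M
u(k, v) = -3 + v (u(k, v) = (-5 + v) + 2 = -3 + v)
u(50, 38)/3063 + (-2183/(-551) - 1252/(-776))/W(14) = (-3 + 38)/3063 + (-2183/(-551) - 1252/(-776))/14 = 35*(1/3063) + (-2183*(-1/551) - 1252*(-1/776))*(1/14) = 35/3063 + (2183/551 + 313/194)*(1/14) = 35/3063 + (595965/106894)*(1/14) = 35/3063 + 595965/1496516 = 1877818855/4583828508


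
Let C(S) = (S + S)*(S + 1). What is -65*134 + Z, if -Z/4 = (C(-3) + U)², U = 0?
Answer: -9286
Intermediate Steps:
C(S) = 2*S*(1 + S) (C(S) = (2*S)*(1 + S) = 2*S*(1 + S))
Z = -576 (Z = -4*(2*(-3)*(1 - 3) + 0)² = -4*(2*(-3)*(-2) + 0)² = -4*(12 + 0)² = -4*12² = -4*144 = -576)
-65*134 + Z = -65*134 - 576 = -8710 - 576 = -9286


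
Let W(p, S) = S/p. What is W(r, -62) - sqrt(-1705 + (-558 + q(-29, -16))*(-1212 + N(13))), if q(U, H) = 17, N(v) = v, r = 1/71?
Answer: -4402 - sqrt(646954) ≈ -5206.3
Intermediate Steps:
r = 1/71 ≈ 0.014085
W(r, -62) - sqrt(-1705 + (-558 + q(-29, -16))*(-1212 + N(13))) = -62/1/71 - sqrt(-1705 + (-558 + 17)*(-1212 + 13)) = -62*71 - sqrt(-1705 - 541*(-1199)) = -4402 - sqrt(-1705 + 648659) = -4402 - sqrt(646954)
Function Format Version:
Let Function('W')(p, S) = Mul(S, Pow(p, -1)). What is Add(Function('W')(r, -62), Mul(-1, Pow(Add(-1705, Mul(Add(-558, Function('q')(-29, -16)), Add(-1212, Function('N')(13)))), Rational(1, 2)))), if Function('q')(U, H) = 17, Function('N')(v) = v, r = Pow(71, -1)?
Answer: Add(-4402, Mul(-1, Pow(646954, Rational(1, 2)))) ≈ -5206.3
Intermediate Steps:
r = Rational(1, 71) ≈ 0.014085
Add(Function('W')(r, -62), Mul(-1, Pow(Add(-1705, Mul(Add(-558, Function('q')(-29, -16)), Add(-1212, Function('N')(13)))), Rational(1, 2)))) = Add(Mul(-62, Pow(Rational(1, 71), -1)), Mul(-1, Pow(Add(-1705, Mul(Add(-558, 17), Add(-1212, 13))), Rational(1, 2)))) = Add(Mul(-62, 71), Mul(-1, Pow(Add(-1705, Mul(-541, -1199)), Rational(1, 2)))) = Add(-4402, Mul(-1, Pow(Add(-1705, 648659), Rational(1, 2)))) = Add(-4402, Mul(-1, Pow(646954, Rational(1, 2))))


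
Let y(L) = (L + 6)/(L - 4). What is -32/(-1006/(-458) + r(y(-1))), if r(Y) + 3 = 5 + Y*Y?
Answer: -3664/595 ≈ -6.1580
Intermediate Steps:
y(L) = (6 + L)/(-4 + L)
r(Y) = 2 + Y² (r(Y) = -3 + (5 + Y*Y) = -3 + (5 + Y²) = 2 + Y²)
-32/(-1006/(-458) + r(y(-1))) = -32/(-1006/(-458) + (2 + ((6 - 1)/(-4 - 1))²)) = -32/(-1006*(-1/458) + (2 + (5/(-5))²)) = -32/(503/229 + (2 + (-⅕*5)²)) = -32/(503/229 + (2 + (-1)²)) = -32/(503/229 + (2 + 1)) = -32/(503/229 + 3) = -32/1190/229 = -32*229/1190 = -3664/595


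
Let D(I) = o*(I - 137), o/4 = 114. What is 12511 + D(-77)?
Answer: -85073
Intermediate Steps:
o = 456 (o = 4*114 = 456)
D(I) = -62472 + 456*I (D(I) = 456*(I - 137) = 456*(-137 + I) = -62472 + 456*I)
12511 + D(-77) = 12511 + (-62472 + 456*(-77)) = 12511 + (-62472 - 35112) = 12511 - 97584 = -85073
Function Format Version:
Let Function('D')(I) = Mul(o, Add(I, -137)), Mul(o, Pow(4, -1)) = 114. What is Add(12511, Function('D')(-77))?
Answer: -85073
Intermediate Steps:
o = 456 (o = Mul(4, 114) = 456)
Function('D')(I) = Add(-62472, Mul(456, I)) (Function('D')(I) = Mul(456, Add(I, -137)) = Mul(456, Add(-137, I)) = Add(-62472, Mul(456, I)))
Add(12511, Function('D')(-77)) = Add(12511, Add(-62472, Mul(456, -77))) = Add(12511, Add(-62472, -35112)) = Add(12511, -97584) = -85073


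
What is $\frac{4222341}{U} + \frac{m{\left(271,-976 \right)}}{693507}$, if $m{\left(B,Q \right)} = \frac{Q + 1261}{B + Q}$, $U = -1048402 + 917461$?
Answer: $- \frac{15291831706952}{474222167121} \approx -32.246$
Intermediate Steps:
$U = -130941$
$m{\left(B,Q \right)} = \frac{1261 + Q}{B + Q}$
$\frac{4222341}{U} + \frac{m{\left(271,-976 \right)}}{693507} = \frac{4222341}{-130941} + \frac{\frac{1}{271 - 976} \left(1261 - 976\right)}{693507} = 4222341 \left(- \frac{1}{130941}\right) + \frac{1}{-705} \cdot 285 \cdot \frac{1}{693507} = - \frac{469149}{14549} + \left(- \frac{1}{705}\right) 285 \cdot \frac{1}{693507} = - \frac{469149}{14549} - \frac{19}{32594829} = - \frac{15291831706952}{474222167121}$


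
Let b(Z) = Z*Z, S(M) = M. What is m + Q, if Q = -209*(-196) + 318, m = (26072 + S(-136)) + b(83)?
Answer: 74107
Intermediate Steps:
b(Z) = Z²
m = 32825 (m = (26072 - 136) + 83² = 25936 + 6889 = 32825)
Q = 41282 (Q = 40964 + 318 = 41282)
m + Q = 32825 + 41282 = 74107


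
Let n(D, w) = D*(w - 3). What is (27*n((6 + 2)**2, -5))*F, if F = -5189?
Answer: 71732736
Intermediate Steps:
n(D, w) = D*(-3 + w)
(27*n((6 + 2)**2, -5))*F = (27*((6 + 2)**2*(-3 - 5)))*(-5189) = (27*(8**2*(-8)))*(-5189) = (27*(64*(-8)))*(-5189) = (27*(-512))*(-5189) = -13824*(-5189) = 71732736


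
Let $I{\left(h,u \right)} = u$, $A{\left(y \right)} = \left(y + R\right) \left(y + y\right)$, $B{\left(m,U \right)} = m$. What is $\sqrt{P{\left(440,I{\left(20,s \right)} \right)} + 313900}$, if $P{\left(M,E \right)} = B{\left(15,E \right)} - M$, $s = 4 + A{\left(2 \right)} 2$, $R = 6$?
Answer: $5 \sqrt{12539} \approx 559.89$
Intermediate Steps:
$A{\left(y \right)} = 2 y \left(6 + y\right)$ ($A{\left(y \right)} = \left(y + 6\right) \left(y + y\right) = \left(6 + y\right) 2 y = 2 y \left(6 + y\right)$)
$s = 68$ ($s = 4 + 2 \cdot 2 \left(6 + 2\right) 2 = 4 + 2 \cdot 2 \cdot 8 \cdot 2 = 4 + 32 \cdot 2 = 4 + 64 = 68$)
$P{\left(M,E \right)} = 15 - M$
$\sqrt{P{\left(440,I{\left(20,s \right)} \right)} + 313900} = \sqrt{\left(15 - 440\right) + 313900} = \sqrt{-425 + 313900} = \sqrt{313475} = 5 \sqrt{12539}$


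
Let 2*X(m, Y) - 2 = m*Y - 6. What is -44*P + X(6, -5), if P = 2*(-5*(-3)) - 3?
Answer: -1205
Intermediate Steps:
X(m, Y) = -2 + Y*m/2 (X(m, Y) = 1 + (m*Y - 6)/2 = 1 + (Y*m - 6)/2 = 1 + (-6 + Y*m)/2 = 1 + (-3 + Y*m/2) = -2 + Y*m/2)
P = 27 (P = 2*15 - 3 = 30 - 3 = 27)
-44*P + X(6, -5) = -44*27 + (-2 + (1/2)*(-5)*6) = -1188 + (-2 - 15) = -1188 - 17 = -1205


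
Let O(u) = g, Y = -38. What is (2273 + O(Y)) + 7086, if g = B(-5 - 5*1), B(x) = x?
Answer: 9349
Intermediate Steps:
g = -10 (g = -5 - 5*1 = -5 - 5 = -10)
O(u) = -10
(2273 + O(Y)) + 7086 = (2273 - 10) + 7086 = 2263 + 7086 = 9349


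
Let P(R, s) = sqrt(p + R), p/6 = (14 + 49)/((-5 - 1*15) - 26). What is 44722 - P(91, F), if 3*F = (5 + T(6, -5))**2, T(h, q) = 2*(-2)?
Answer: 44722 - 4*sqrt(2737)/23 ≈ 44713.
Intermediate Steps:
T(h, q) = -4
F = 1/3 (F = (5 - 4)**2/3 = (1/3)*1**2 = (1/3)*1 = 1/3 ≈ 0.33333)
p = -189/23 (p = 6*((14 + 49)/((-5 - 1*15) - 26)) = 6*(63/((-5 - 15) - 26)) = 6*(63/(-20 - 26)) = 6*(63/(-46)) = 6*(63*(-1/46)) = 6*(-63/46) = -189/23 ≈ -8.2174)
P(R, s) = sqrt(-189/23 + R)
44722 - P(91, F) = 44722 - sqrt(-4347 + 529*91)/23 = 44722 - sqrt(-4347 + 48139)/23 = 44722 - sqrt(43792)/23 = 44722 - 4*sqrt(2737)/23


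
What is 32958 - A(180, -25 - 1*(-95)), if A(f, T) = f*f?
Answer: 558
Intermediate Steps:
A(f, T) = f²
32958 - A(180, -25 - 1*(-95)) = 32958 - 1*180² = 32958 - 1*32400 = 32958 - 32400 = 558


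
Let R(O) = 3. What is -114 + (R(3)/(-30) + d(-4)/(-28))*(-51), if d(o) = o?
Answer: -8133/70 ≈ -116.19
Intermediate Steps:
-114 + (R(3)/(-30) + d(-4)/(-28))*(-51) = -114 + (3/(-30) - 4/(-28))*(-51) = -114 + (3*(-1/30) - 4*(-1/28))*(-51) = -114 + (-⅒ + ⅐)*(-51) = -114 + (3/70)*(-51) = -114 - 153/70 = -8133/70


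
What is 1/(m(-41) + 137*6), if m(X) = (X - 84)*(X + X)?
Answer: 1/11072 ≈ 9.0318e-5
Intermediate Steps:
m(X) = 2*X*(-84 + X) (m(X) = (-84 + X)*(2*X) = 2*X*(-84 + X))
1/(m(-41) + 137*6) = 1/(2*(-41)*(-84 - 41) + 137*6) = 1/(2*(-41)*(-125) + 822) = 1/(10250 + 822) = 1/11072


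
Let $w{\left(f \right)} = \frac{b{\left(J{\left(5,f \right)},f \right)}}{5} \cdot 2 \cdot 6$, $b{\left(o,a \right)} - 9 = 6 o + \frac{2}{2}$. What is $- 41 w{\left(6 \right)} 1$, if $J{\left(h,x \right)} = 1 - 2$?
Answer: $- \frac{1968}{5} \approx -393.6$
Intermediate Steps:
$J{\left(h,x \right)} = -1$
$b{\left(o,a \right)} = 10 + 6 o$ ($b{\left(o,a \right)} = 9 + \left(6 o + \frac{2}{2}\right) = 9 + \left(6 o + 2 \cdot \frac{1}{2}\right) = 9 + \left(6 o + 1\right) = 9 + \left(1 + 6 o\right) = 10 + 6 o$)
$w{\left(f \right)} = \frac{48}{5}$ ($w{\left(f \right)} = \frac{10 + 6 \left(-1\right)}{5} \cdot 2 \cdot 6 = \left(10 - 6\right) \frac{1}{5} \cdot 12 = 4 \cdot \frac{1}{5} \cdot 12 = \frac{4}{5} \cdot 12 = \frac{48}{5}$)
$- 41 w{\left(6 \right)} 1 = \left(-41\right) \frac{48}{5} \cdot 1 = \left(- \frac{1968}{5}\right) 1 = - \frac{1968}{5}$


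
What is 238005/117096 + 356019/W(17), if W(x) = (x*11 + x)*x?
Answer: 1694317/16184 ≈ 104.69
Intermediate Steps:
W(x) = 12*x² (W(x) = (11*x + x)*x = (12*x)*x = 12*x²)
238005/117096 + 356019/W(17) = 238005/117096 + 356019/((12*17²)) = 238005*(1/117096) + 356019/((12*289)) = 1935/952 + 356019/3468 = 1935/952 + 356019*(1/3468) = 1935/952 + 118673/1156 = 1694317/16184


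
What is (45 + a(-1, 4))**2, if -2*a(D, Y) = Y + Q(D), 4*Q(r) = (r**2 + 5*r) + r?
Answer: 121801/64 ≈ 1903.1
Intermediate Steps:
Q(r) = r**2/4 + 3*r/2 (Q(r) = ((r**2 + 5*r) + r)/4 = (r**2 + 6*r)/4 = r**2/4 + 3*r/2)
a(D, Y) = -Y/2 - D*(6 + D)/8 (a(D, Y) = -(Y + D*(6 + D)/4)/2 = -Y/2 - D*(6 + D)/8)
(45 + a(-1, 4))**2 = (45 + (-1/2*4 - 1/8*(-1)*(6 - 1)))**2 = (45 + (-2 - 1/8*(-1)*5))**2 = (45 + (-2 + 5/8))**2 = (45 - 11/8)**2 = (349/8)**2 = 121801/64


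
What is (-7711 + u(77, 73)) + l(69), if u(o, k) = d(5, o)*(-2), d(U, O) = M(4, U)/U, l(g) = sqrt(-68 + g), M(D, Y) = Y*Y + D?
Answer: -38608/5 ≈ -7721.6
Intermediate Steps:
M(D, Y) = D + Y**2 (M(D, Y) = Y**2 + D = D + Y**2)
d(U, O) = (4 + U**2)/U
u(o, k) = -58/5 (u(o, k) = (5 + 4/5)*(-2) = (29/5)*(-2) = -58/5)
(-7711 + u(77, 73)) + l(69) = (-7711 - 58/5) + sqrt(-68 + 69) = -38613/5 + sqrt(1) = -38613/5 + 1 = -38608/5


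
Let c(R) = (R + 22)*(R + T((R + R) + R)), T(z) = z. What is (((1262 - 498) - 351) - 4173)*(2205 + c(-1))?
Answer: -7974960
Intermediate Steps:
c(R) = 4*R*(22 + R) (c(R) = (R + 22)*(R + ((R + R) + R)) = (22 + R)*(R + (2*R + R)) = (22 + R)*(R + 3*R) = (22 + R)*(4*R) = 4*R*(22 + R))
(((1262 - 498) - 351) - 4173)*(2205 + c(-1)) = (((1262 - 498) - 351) - 4173)*(2205 + 4*(-1)*(22 - 1)) = ((764 - 351) - 4173)*(2205 + 4*(-1)*21) = (413 - 4173)*(2205 - 84) = -3760*2121 = -7974960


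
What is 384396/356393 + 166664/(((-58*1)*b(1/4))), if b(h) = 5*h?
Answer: -118740028484/51676985 ≈ -2297.7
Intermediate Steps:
384396/356393 + 166664/(((-58*1)*b(1/4))) = 384396/356393 + 166664/(((-58*1)*(5/4))) = 384396*(1/356393) + 166664/((-290/4)) = 384396/356393 + 166664/((-58*5/4)) = 384396/356393 + 166664/(-145/2) = 384396/356393 + 166664*(-2/145) = 384396/356393 - 333328/145 = -118740028484/51676985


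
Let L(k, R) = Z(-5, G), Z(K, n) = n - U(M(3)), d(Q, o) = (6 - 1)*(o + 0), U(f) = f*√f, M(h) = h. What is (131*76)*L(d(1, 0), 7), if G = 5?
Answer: 49780 - 29868*√3 ≈ -1952.9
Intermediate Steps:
U(f) = f^(3/2)
d(Q, o) = 5*o
Z(K, n) = n - 3*√3 (Z(K, n) = n - 3^(3/2) = n - 3*√3)
L(k, R) = 5 - 3*√3
(131*76)*L(d(1, 0), 7) = (131*76)*(5 - 3*√3) = 9956*(5 - 3*√3) = 49780 - 29868*√3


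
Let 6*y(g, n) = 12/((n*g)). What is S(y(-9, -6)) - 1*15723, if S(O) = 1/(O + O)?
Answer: -31419/2 ≈ -15710.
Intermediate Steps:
y(g, n) = 2/(g*n) (y(g, n) = (12/((n*g)))/6 = (12/((g*n)))/6 = (12*(1/(g*n)))/6 = (12/(g*n))/6 = 2/(g*n))
S(O) = 1/(2*O)
S(y(-9, -6)) - 1*15723 = 1/(2*((2/(-9*(-6))))) - 1*15723 = 1/(2*((2*(-⅑)*(-⅙)))) - 15723 = 1/(2*(1/27)) - 15723 = (½)*27 - 15723 = 27/2 - 15723 = -31419/2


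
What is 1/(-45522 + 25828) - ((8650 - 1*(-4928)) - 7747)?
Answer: -114835715/19694 ≈ -5831.0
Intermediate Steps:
1/(-45522 + 25828) - ((8650 - 1*(-4928)) - 7747) = 1/(-19694) - ((8650 + 4928) - 7747) = -1/19694 - (13578 - 7747) = -1/19694 - 1*5831 = -1/19694 - 5831 = -114835715/19694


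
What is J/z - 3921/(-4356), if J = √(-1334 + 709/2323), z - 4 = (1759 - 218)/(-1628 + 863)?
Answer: 1307/1452 + 765*I*√7197055879/3528637 ≈ 0.90014 + 18.392*I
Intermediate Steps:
z = 1519/765 (z = 4 + (1759 - 218)/(-1628 + 863) = 4 + 1541/(-765) = 4 + 1541*(-1/765) = 4 - 1541/765 = 1519/765 ≈ 1.9856)
J = I*√7197055879/2323 (J = √(-1334 + 709*(1/2323)) = √(-1334 + 709/2323) = √(-3098173/2323) = I*√7197055879/2323 ≈ 36.52*I)
J/z - 3921/(-4356) = (I*√7197055879/2323)/(1519/765) - 3921/(-4356) = (I*√7197055879/2323)*(765/1519) - 3921*(-1/4356) = 765*I*√7197055879/3528637 + 1307/1452 = 1307/1452 + 765*I*√7197055879/3528637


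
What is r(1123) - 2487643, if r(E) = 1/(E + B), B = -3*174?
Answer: -1495073442/601 ≈ -2.4876e+6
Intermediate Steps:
B = -522
r(E) = 1/(-522 + E) (r(E) = 1/(E - 522) = 1/(-522 + E))
r(1123) - 2487643 = 1/(-522 + 1123) - 2487643 = 1/601 - 2487643 = -1495073442/601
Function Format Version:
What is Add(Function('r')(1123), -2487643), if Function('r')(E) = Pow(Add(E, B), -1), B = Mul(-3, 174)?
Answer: Rational(-1495073442, 601) ≈ -2.4876e+6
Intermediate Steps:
B = -522
Function('r')(E) = Pow(Add(-522, E), -1) (Function('r')(E) = Pow(Add(E, -522), -1) = Pow(Add(-522, E), -1))
Add(Function('r')(1123), -2487643) = Add(Pow(Add(-522, 1123), -1), -2487643) = Add(Pow(601, -1), -2487643) = Add(Rational(1, 601), -2487643) = Rational(-1495073442, 601)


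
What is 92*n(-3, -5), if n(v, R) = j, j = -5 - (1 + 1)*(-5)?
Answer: 460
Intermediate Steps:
j = 5 (j = -5 - 2*(-5) = -5 - 1*(-10) = -5 + 10 = 5)
n(v, R) = 5
92*n(-3, -5) = 92*5 = 460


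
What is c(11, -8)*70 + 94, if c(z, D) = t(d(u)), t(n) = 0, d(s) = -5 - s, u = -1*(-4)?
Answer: 94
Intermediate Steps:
u = 4
c(z, D) = 0
c(11, -8)*70 + 94 = 0*70 + 94 = 0 + 94 = 94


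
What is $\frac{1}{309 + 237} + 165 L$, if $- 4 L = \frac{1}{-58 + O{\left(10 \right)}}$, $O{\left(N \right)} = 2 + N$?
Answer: $\frac{45137}{50232} \approx 0.89857$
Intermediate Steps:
$L = \frac{1}{184}$ ($L = - \frac{1}{4 \left(-58 + \left(2 + 10\right)\right)} = - \frac{1}{4 \left(-58 + 12\right)} = - \frac{1}{4 \left(-46\right)} = \left(- \frac{1}{4}\right) \left(- \frac{1}{46}\right) = \frac{1}{184} \approx 0.0054348$)
$\frac{1}{309 + 237} + 165 L = \frac{1}{309 + 237} + 165 \cdot \frac{1}{184} = \frac{1}{546} + \frac{165}{184} = \frac{45137}{50232}$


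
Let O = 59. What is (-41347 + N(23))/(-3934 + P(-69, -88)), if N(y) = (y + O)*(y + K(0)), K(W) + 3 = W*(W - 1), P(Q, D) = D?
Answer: 39707/4022 ≈ 9.8725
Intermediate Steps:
K(W) = -3 + W*(-1 + W) (K(W) = -3 + W*(W - 1) = -3 + W*(-1 + W))
N(y) = (-3 + y)*(59 + y) (N(y) = (y + 59)*(y + (-3 + 0² - 1*0)) = (59 + y)*(y + (-3 + 0 + 0)) = (59 + y)*(y - 3) = (59 + y)*(-3 + y) = (-3 + y)*(59 + y))
(-41347 + N(23))/(-3934 + P(-69, -88)) = (-41347 + (-177 + 23² + 56*23))/(-3934 - 88) = (-41347 + (-177 + 529 + 1288))/(-4022) = (-41347 + 1640)*(-1/4022) = -39707*(-1/4022) = 39707/4022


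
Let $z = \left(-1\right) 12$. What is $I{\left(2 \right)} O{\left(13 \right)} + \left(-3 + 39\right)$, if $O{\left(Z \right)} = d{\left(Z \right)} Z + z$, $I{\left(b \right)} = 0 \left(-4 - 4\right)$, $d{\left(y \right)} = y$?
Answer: $36$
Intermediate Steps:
$I{\left(b \right)} = 0$ ($I{\left(b \right)} = 0 \left(-8\right) = 0$)
$z = -12$
$O{\left(Z \right)} = -12 + Z^{2}$ ($O{\left(Z \right)} = Z Z - 12 = Z^{2} - 12 = -12 + Z^{2}$)
$I{\left(2 \right)} O{\left(13 \right)} + \left(-3 + 39\right) = 0 \left(-12 + 13^{2}\right) + \left(-3 + 39\right) = 0 \left(-12 + 169\right) + 36 = 0 \cdot 157 + 36 = 0 + 36 = 36$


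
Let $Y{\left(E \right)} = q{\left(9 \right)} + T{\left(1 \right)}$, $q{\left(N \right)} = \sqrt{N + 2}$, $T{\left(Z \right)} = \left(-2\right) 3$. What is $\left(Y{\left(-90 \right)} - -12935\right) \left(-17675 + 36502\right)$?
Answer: $243414283 + 18827 \sqrt{11} \approx 2.4348 \cdot 10^{8}$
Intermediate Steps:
$T{\left(Z \right)} = -6$
$q{\left(N \right)} = \sqrt{2 + N}$
$Y{\left(E \right)} = -6 + \sqrt{11}$ ($Y{\left(E \right)} = \sqrt{2 + 9} - 6 = \sqrt{11} - 6 = -6 + \sqrt{11}$)
$\left(Y{\left(-90 \right)} - -12935\right) \left(-17675 + 36502\right) = \left(\left(-6 + \sqrt{11}\right) - -12935\right) \left(-17675 + 36502\right) = \left(\left(-6 + \sqrt{11}\right) + \left(-11390 + 24325\right)\right) 18827 = \left(\left(-6 + \sqrt{11}\right) + 12935\right) 18827 = \left(12929 + \sqrt{11}\right) 18827 = 243414283 + 18827 \sqrt{11}$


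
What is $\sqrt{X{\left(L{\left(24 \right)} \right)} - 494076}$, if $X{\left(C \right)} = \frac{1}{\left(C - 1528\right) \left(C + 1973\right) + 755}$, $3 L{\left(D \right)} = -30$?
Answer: $\frac{i \sqrt{500135036188247815}}{1006113} \approx 702.91 i$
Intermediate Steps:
$L{\left(D \right)} = -10$ ($L{\left(D \right)} = \frac{1}{3} \left(-30\right) = -10$)
$X{\left(C \right)} = \frac{1}{755 + \left(-1528 + C\right) \left(1973 + C\right)}$ ($X{\left(C \right)} = \frac{1}{\left(-1528 + C\right) \left(1973 + C\right) + 755} = \frac{1}{755 + \left(-1528 + C\right) \left(1973 + C\right)}$)
$\sqrt{X{\left(L{\left(24 \right)} \right)} - 494076} = \sqrt{\frac{1}{-3013989 + \left(-10\right)^{2} + 445 \left(-10\right)} - 494076} = \sqrt{\frac{1}{-3013989 + 100 - 4450} - 494076} = \sqrt{\frac{1}{-3018339} - 494076} = \sqrt{- \frac{1}{3018339} - 494076} = \sqrt{- \frac{1491288859765}{3018339}} = \frac{i \sqrt{500135036188247815}}{1006113}$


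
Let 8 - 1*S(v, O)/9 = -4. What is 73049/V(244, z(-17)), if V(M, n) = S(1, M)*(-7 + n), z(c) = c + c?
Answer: -73049/4428 ≈ -16.497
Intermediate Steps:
S(v, O) = 108 (S(v, O) = 72 - 9*(-4) = 72 + 36 = 108)
z(c) = 2*c
V(M, n) = -756 + 108*n (V(M, n) = 108*(-7 + n) = -756 + 108*n)
73049/V(244, z(-17)) = 73049/(-756 + 108*(2*(-17))) = 73049/(-756 + 108*(-34)) = 73049/(-756 - 3672) = 73049/(-4428) = 73049*(-1/4428) = -73049/4428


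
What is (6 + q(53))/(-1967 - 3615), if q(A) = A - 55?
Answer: -2/2791 ≈ -0.00071659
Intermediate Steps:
q(A) = -55 + A
(6 + q(53))/(-1967 - 3615) = (6 + (-55 + 53))/(-1967 - 3615) = (6 - 2)/(-5582) = 4*(-1/5582) = -2/2791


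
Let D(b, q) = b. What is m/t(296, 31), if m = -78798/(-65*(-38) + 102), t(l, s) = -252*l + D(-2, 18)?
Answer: 39399/95927884 ≈ 0.00041071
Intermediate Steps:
t(l, s) = -2 - 252*l (t(l, s) = -252*l - 2 = -2 - 252*l)
m = -39399/1286 (m = -78798/(2470 + 102) = -78798/2572 = -78798*1/2572 = -39399/1286 ≈ -30.637)
m/t(296, 31) = -39399/(1286*(-2 - 252*296)) = -39399/(1286*(-2 - 74592)) = -39399/1286/(-74594) = -39399/1286*(-1/74594) = 39399/95927884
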